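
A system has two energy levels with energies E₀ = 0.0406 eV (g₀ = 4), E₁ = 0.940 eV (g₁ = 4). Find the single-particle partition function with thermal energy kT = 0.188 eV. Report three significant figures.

Eᵢ/kT = 0.21596, 5.0000.
Z = Σ gᵢe^(−Eᵢ/kT) = 4·e^(−0.21596) + 4·e^(−5.0000) = 3.2231 + 0.026952 = 3.2501.

Z = 3.25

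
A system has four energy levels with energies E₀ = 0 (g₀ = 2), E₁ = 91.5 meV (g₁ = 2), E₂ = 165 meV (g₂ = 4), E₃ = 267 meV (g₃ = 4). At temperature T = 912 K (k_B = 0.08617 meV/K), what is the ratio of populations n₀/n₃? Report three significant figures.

k_BT = 0.08617 × 912 K = 78.587 meV.
n₀/n₃ = (g₀/g₃) exp[−(E₀−E₃)/kT] = (2/4) × exp(−(-267 meV)/(78.587 meV)) = (2/4) × exp(3.3975) = 14.9.

14.9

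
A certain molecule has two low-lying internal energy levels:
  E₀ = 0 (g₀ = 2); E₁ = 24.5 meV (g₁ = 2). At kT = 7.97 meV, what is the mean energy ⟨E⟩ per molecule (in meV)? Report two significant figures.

Eᵢ/kT = 0, 3.074.
Z = Σ gᵢe^(−Eᵢ/kT) = 2·e^(−0) + 2·e^(−3.074) = 2.000 + 0.09247 = 2.092.
⟨E⟩ = Σ Eᵢ gᵢe^(−Eᵢ/kT) / Z = (0·2.000 + 24.5·0.09247) / 2.092 = 1.1 meV.

1.1 meV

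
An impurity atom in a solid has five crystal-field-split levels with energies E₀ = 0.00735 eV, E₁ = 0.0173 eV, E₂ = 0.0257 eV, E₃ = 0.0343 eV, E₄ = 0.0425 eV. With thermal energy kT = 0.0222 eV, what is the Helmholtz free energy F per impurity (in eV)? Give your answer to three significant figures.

-0.0137 eV

Eᵢ/kT = 0.33108, 0.77928, 1.1577, 1.5450, 1.9144.
Z = Σ e^(−Eᵢ/kT) = e^(−0.33108) + e^(−0.77928) + e^(−1.1577) + e^(−1.5450) + e^(−1.9144) = 0.71815 + 0.45874 + 0.31421 + 0.21331 + 0.14743 = 1.8518.
F = −kT ln Z = −0.0222 × ln(1.8518) = −0.0222 × 0.61616 = -0.0137 eV.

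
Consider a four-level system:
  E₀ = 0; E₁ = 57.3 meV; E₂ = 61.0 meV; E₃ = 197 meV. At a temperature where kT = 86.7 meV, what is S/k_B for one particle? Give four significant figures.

Eᵢ/kT = 0, 0.660900, 0.703576, 2.27220.
Z = Σ e^(−Eᵢ/kT) = e^(−0) + e^(−0.660900) + e^(−0.703576) + e^(−2.27220) = 1.00000 + 0.516386 + 0.494813 + 0.103085 = 2.11428.
⟨E⟩ = Σ EᵢPᵢ = 37.8759 meV.
S/k_B = ln Z + ⟨E⟩/kT = ln(2.11428) + 37.8759/86.7 = 0.748714 + 0.436862 = 1.186.

1.186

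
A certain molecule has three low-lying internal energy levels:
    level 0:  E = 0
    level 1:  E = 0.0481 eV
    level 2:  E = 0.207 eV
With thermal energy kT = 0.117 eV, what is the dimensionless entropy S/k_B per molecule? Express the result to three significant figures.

0.919

Eᵢ/kT = 0, 0.41111, 1.7692.
Z = Σ e^(−Eᵢ/kT) = e^(−0) + e^(−0.41111) + e^(−1.7692) = 1.0000 + 0.66291 + 0.17047 = 1.8334.
⟨E⟩ = Σ EᵢPᵢ = 0.036639 eV.
S/k_B = ln Z + ⟨E⟩/kT = ln(1.8334) + 0.036639/0.117 = 0.60617 + 0.31315 = 0.919.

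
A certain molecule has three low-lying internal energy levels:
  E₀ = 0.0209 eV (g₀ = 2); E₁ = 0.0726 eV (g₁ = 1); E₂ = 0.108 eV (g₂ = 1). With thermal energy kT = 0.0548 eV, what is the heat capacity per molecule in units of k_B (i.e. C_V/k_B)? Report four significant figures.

Eᵢ/kT = 0.381387, 1.32482, 1.97080.
Z = Σ gᵢe^(−Eᵢ/kT) = 2·e^(−0.381387) + 1·e^(−1.32482) + 1·e^(−1.97080) = 1.36583 + 0.265851 + 0.139345 = 1.77103.
⟨E⟩ = 0.0355137 eV, ⟨E²⟩ = 0.00204580 eV².
C_V/k_B = (⟨E²⟩ − ⟨E⟩²)/(kT)² = (0.00204580 − 0.00126122)/0.00300304 = 0.2613.

0.2613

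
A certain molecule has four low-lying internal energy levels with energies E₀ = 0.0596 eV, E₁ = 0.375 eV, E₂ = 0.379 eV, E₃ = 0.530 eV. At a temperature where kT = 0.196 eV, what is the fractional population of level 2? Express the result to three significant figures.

Eᵢ/kT = 0.30408, 1.9133, 1.9337, 2.7041.
Z = Σ e^(−Eᵢ/kT) = e^(−0.30408) + e^(−1.9133) + e^(−1.9337) + e^(−2.7041) = 0.73780 + 0.14759 + 0.14461 + 0.066931 = 1.0969.
P₂ = e^(−E₂/kT) / Z = 0.14461/1.0969 = 0.132.

0.132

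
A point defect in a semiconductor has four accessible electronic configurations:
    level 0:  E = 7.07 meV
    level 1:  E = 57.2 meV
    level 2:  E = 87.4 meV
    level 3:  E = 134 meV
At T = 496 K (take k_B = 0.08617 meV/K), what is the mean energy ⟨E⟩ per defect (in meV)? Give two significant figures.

30 meV

k_BT = 0.08617 × 496 K = 42.74 meV.
Eᵢ/kT = 0.1654, 1.338, 2.045, 3.135.
Z = Σ e^(−Eᵢ/kT) = e^(−0.1654) + e^(−1.338) + e^(−2.045) + e^(−3.135) = 0.8476 + 0.2624 + 0.1294 + 0.04350 = 1.283.
⟨E⟩ = Σ Eᵢ e^(−Eᵢ/kT) / Z = (7.07·0.8476 + 57.2·0.2624 + 87.4·0.1294 + 134·0.04350) / 1.283 = 30 meV.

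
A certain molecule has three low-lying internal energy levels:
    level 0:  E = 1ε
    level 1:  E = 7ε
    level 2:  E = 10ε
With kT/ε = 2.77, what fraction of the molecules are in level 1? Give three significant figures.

Eᵢ/kT = 0.36101, 2.5271, 3.6101.
Z = Σ e^(−Eᵢ/kT) = e^(−0.36101) + e^(−2.5271) + e^(−3.6101) = 0.69697 + 0.079890 + 0.027049 = 0.80391.
P₁ = e^(−E₁/kT) / Z = 0.079890/0.80391 = 0.0994.

0.0994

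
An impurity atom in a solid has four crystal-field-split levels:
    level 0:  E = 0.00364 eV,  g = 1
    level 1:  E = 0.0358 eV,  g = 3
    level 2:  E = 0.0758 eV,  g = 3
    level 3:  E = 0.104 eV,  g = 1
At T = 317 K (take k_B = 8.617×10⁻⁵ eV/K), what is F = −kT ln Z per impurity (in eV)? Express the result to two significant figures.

-0.017 eV

k_BT = 8.617×10⁻⁵ × 317 K = 0.02732 eV.
Eᵢ/kT = 0.1332, 1.310, 2.775, 3.807.
Z = Σ gᵢe^(−Eᵢ/kT) = 1·e^(−0.1332) + 3·e^(−1.310) + 3·e^(−2.775) + 1·e^(−3.807) = 0.8753 + 0.8095 + 0.1870 + 0.02221 = 1.894.
F = −kT ln Z = −0.02732 × ln(1.894) = −0.02732 × 0.6387 = -0.017 eV.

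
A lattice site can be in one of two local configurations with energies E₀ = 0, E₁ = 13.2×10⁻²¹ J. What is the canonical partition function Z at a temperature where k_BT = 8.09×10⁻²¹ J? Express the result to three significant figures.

Eᵢ/kT = 0, 1.6316.
Z = Σ e^(−Eᵢ/kT) = e^(−0) + e^(−1.6316) = 1.0000 + 0.19562 = 1.1956.

Z = 1.20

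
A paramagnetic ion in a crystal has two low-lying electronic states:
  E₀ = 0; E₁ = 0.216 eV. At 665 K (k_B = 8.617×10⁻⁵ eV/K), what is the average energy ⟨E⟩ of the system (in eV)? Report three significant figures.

k_BT = 8.617×10⁻⁵ × 665 K = 0.057303 eV.
Eᵢ/kT = 0, 3.7694.
Z = Σ e^(−Eᵢ/kT) = e^(−0) + e^(−3.7694) = 1.0000 + 0.023066 = 1.0231.
⟨E⟩ = Σ Eᵢ e^(−Eᵢ/kT) / Z = (0·1.0000 + 0.216·0.023066) / 1.0231 = 0.00487 eV.

0.00487 eV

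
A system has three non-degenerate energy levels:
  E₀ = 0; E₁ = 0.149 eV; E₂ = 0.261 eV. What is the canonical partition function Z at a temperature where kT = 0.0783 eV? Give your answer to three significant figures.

Eᵢ/kT = 0, 1.9029, 3.3333.
Z = Σ e^(−Eᵢ/kT) = e^(−0) + e^(−1.9029) + e^(−3.3333) = 1.0000 + 0.14914 + 0.035675 = 1.1848.

Z = 1.18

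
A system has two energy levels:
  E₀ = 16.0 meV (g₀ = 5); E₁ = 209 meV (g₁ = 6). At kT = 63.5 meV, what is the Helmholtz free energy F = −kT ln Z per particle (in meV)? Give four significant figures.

-89.75 meV

Eᵢ/kT = 0.251969, 3.29134.
Z = Σ gᵢe^(−Eᵢ/kT) = 5·e^(−0.251969) + 6·e^(−3.29134) = 3.88634 + 0.223224 = 4.10956.
F = −kT ln Z = −63.5 × ln(4.10956) = −63.5 × 1.41332 = -89.75 meV.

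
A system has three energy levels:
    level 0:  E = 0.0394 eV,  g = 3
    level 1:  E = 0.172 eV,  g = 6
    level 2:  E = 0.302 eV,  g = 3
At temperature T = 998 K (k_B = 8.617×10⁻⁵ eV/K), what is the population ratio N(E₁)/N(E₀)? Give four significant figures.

k_BT = 8.617×10⁻⁵ × 998 K = 0.0859977 eV.
n₁/n₀ = (g₁/g₀) exp[−(E₁−E₀)/kT] = (6/3) × exp(−(0.1326 eV)/(0.0859977 eV)) = (6/3) × exp(-1.54190) = 0.4279.

0.4279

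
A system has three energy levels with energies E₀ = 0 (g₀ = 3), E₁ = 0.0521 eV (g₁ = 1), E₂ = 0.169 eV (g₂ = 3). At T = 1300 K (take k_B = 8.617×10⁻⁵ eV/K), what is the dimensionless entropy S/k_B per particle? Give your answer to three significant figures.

k_BT = 8.617×10⁻⁵ × 1300 K = 0.11202 eV.
Eᵢ/kT = 0, 0.46510, 1.5087.
Z = Σ gᵢe^(−Eᵢ/kT) = 3·e^(−0) + 1·e^(−0.46510) + 3·e^(−1.5087) = 3.0000 + 0.62807 + 0.66359 = 4.2917.
⟨E⟩ = Σ EᵢPᵢ = 0.033756 eV.
S/k_B = ln Z + ⟨E⟩/kT = ln(4.2917) + 0.033756/0.11202 = 1.4567 + 0.30134 = 1.76.

1.76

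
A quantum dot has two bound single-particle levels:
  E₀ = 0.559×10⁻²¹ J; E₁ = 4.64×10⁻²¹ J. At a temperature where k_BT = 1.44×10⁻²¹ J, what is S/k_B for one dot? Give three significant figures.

0.214

Eᵢ/kT = 0.38819, 3.2222.
Z = Σ e^(−Eᵢ/kT) = e^(−0.38819) + e^(−3.2222) = 0.67828 + 0.039867 = 0.71815.
⟨E⟩ = Σ EᵢPᵢ = 0.78555 ×10⁻²¹ J.
S/k_B = ln Z + ⟨E⟩/kT = ln(0.71815) + 0.78555/1.44 = -0.33108 + 0.54552 = 0.214.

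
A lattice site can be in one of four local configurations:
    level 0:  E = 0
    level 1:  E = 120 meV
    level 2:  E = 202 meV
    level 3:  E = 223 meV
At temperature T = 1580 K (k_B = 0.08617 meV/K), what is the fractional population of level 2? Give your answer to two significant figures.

k_BT = 0.08617 × 1580 K = 136.1 meV.
Eᵢ/kT = 0, 0.8817, 1.484, 1.639.
Z = Σ e^(−Eᵢ/kT) = e^(−0) + e^(−0.8817) + e^(−1.484) + e^(−1.639) = 1.000 + 0.4141 + 0.2267 + 0.1942 = 1.835.
P₂ = e^(−E₂/kT) / Z = 0.2267/1.835 = 0.12.

0.12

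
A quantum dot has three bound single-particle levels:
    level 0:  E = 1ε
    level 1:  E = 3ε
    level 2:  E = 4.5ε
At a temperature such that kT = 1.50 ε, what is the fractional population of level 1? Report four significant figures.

0.1937

Eᵢ/kT = 0.666667, 2.00000, 3.00000.
Z = Σ e^(−Eᵢ/kT) = e^(−0.666667) + e^(−2.00000) + e^(−3.00000) = 0.513417 + 0.135335 + 0.0497871 = 0.698539.
P₁ = e^(−E₁/kT) / Z = 0.135335/0.698539 = 0.1937.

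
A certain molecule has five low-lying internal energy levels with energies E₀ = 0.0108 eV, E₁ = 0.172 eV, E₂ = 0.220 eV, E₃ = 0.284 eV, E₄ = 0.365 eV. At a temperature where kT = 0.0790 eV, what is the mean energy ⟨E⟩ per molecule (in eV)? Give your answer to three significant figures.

Eᵢ/kT = 0.13671, 2.1772, 2.7848, 3.5949, 4.6203.
Z = Σ e^(−Eᵢ/kT) = e^(−0.13671) + e^(−2.1772) + e^(−2.7848) + e^(−3.5949) + e^(−4.6203) = 0.87222 + 0.11336 + 0.061741 + 0.027463 + 0.0098498 = 1.0846.
⟨E⟩ = Σ Eᵢ e^(−Eᵢ/kT) / Z = (0.0108·0.87222 + 0.172·0.11336 + 0.220·0.061741 + 0.284·0.027463 + 0.365·0.0098498) / 1.0846 = 0.0497 eV.

0.0497 eV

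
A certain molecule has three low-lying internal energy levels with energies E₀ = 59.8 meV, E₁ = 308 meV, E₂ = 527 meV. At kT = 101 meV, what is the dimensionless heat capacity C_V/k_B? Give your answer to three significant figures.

0.609

Eᵢ/kT = 0.59208, 3.0495, 5.2178.
Z = Σ e^(−Eᵢ/kT) = e^(−0.59208) + e^(−3.0495) + e^(−5.2178) = 0.55318 + 0.047383 + 0.0054192 = 0.60598.
⟨E⟩ = 83.386 meV, ⟨E²⟩ = 13166 meV².
C_V/k_B = (⟨E²⟩ − ⟨E⟩²)/(kT)² = (13166 − 6953.2)/10201 = 0.609.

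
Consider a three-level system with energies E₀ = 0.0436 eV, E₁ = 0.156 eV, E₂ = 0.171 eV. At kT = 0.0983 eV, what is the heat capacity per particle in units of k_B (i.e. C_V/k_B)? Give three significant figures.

0.346

Eᵢ/kT = 0.44354, 1.5870, 1.7396.
Z = Σ e^(−Eᵢ/kT) = e^(−0.44354) + e^(−1.5870) + e^(−1.7396) = 0.64176 + 0.20454 + 0.17559 = 1.0219.
⟨E⟩ = 0.087988 eV, ⟨E²⟩ = 0.011089 eV².
C_V/k_B = (⟨E²⟩ − ⟨E⟩²)/(kT)² = (0.011089 − 0.0077419)/0.0096629 = 0.346.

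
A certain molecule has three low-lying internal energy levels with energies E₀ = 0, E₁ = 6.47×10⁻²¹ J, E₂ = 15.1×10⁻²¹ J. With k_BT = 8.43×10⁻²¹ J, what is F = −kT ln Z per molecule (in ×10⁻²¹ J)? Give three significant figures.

Eᵢ/kT = 0, 0.76750, 1.7912.
Z = Σ e^(−Eᵢ/kT) = e^(−0) + e^(−0.76750) + e^(−1.7912) = 1.0000 + 0.46417 + 0.16676 = 1.6309.
F = −kT ln Z = −8.43 × ln(1.6309) = −8.43 × 0.48913 = -4.12 ×10⁻²¹ J.

-4.12 ×10⁻²¹ J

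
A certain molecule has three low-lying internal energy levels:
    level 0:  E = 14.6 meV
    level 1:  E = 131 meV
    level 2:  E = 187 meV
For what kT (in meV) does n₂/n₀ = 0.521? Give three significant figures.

n₂/n₀ = exp[−(E₂−E₀)/kT] = 0.521.
⇒ (E₂−E₀)/kT = ln(1/0.521) = ln(1.9194) = 0.65201.
kT = 172.4 meV / 0.65201 = 264 meV.

264 meV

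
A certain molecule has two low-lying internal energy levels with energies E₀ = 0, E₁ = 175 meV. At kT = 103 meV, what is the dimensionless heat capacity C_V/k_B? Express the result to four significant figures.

0.3773

Eᵢ/kT = 0, 1.69903.
Z = Σ e^(−Eᵢ/kT) = e^(−0) + e^(−1.69903) = 1.00000 + 0.182861 = 1.18286.
⟨E⟩ = 27.0536 meV, ⟨E²⟩ = 4734.39 meV².
C_V/k_B = (⟨E²⟩ − ⟨E⟩²)/(kT)² = (4734.39 − 731.897)/10609.0 = 0.3773.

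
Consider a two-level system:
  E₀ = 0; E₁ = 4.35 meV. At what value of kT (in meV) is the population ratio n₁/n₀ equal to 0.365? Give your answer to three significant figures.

n₁/n₀ = exp[−(E₁−E₀)/kT] = 0.365.
⇒ (E₁−E₀)/kT = ln(1/0.365) = ln(2.7397) = 1.0078.
kT = 4.35 meV / 1.0078 = 4.32 meV.

4.32 meV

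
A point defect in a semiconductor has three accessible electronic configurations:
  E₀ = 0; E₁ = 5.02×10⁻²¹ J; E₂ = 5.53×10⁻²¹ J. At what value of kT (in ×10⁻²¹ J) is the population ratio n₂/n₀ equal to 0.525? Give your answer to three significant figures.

8.58 ×10⁻²¹ J

n₂/n₀ = exp[−(E₂−E₀)/kT] = 0.525.
⇒ (E₂−E₀)/kT = ln(1/0.525) = ln(1.9048) = 0.64438.
kT = 5.53 ×10⁻²¹ J / 0.64438 = 8.58 ×10⁻²¹ J.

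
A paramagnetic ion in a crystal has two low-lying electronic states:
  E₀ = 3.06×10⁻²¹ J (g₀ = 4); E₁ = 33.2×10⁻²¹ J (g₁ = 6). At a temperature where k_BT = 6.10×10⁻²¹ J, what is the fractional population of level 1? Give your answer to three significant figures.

Eᵢ/kT = 0.50164, 5.4426.
Z = Σ gᵢe^(−Eᵢ/kT) = 4·e^(−0.50164) + 6·e^(−5.4426) = 2.4221 + 0.025969 = 2.4481.
P₁ = g₁ e^(−E₁/kT) / Z = 0.025969/2.4481 = 0.0106.

0.0106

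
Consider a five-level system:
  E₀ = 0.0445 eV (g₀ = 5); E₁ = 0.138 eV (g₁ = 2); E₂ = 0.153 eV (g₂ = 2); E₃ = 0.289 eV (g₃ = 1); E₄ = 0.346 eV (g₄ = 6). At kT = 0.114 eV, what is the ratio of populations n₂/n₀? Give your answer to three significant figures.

n₂/n₀ = (g₂/g₀) exp[−(E₂−E₀)/kT] = (2/5) × exp(−(0.1085 eV)/(0.114 eV)) = (2/5) × exp(-0.95175) = 0.154.

0.154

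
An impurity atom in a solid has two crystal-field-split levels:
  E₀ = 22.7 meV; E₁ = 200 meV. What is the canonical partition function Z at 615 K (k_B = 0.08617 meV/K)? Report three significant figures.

k_BT = 0.08617 × 615 K = 52.995 meV.
Eᵢ/kT = 0.42834, 3.7739.
Z = Σ e^(−Eᵢ/kT) = e^(−0.42834) + e^(−3.7739) = 0.65159 + 0.022962 = 0.67455.

Z = 0.675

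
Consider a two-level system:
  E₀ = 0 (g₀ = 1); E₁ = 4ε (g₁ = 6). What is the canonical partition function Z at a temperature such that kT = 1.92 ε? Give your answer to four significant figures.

Z = 1.747

Eᵢ/kT = 0, 2.08333.
Z = Σ gᵢe^(−Eᵢ/kT) = 1·e^(−0) + 6·e^(−2.08333) = 1.00000 + 0.747089 = 1.74709.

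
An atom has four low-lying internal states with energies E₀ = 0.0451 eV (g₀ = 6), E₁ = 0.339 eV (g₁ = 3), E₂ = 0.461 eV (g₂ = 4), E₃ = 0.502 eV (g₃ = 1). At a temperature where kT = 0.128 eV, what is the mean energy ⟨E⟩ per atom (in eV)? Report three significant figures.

0.0707 eV

Eᵢ/kT = 0.35234, 2.6484, 3.6016, 3.9219.
Z = Σ gᵢe^(−Eᵢ/kT) = 6·e^(−0.35234) + 3·e^(−2.6484) + 4·e^(−3.6016) + 1·e^(−3.9219) = 4.2182 + 0.21229 + 0.10912 + 0.019803 = 4.5594.
⟨E⟩ = Σ Eᵢ gᵢe^(−Eᵢ/kT) / Z = (0.0451·4.2182 + 0.339·0.21229 + 0.461·0.10912 + 0.502·0.019803) / 4.5594 = 0.0707 eV.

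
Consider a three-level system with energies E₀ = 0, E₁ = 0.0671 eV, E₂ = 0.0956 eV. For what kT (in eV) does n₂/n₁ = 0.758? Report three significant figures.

n₂/n₁ = exp[−(E₂−E₁)/kT] = 0.758.
⇒ (E₂−E₁)/kT = ln(1/0.758) = ln(1.3193) = 0.27710.
kT = 0.0285 eV / 0.27710 = 0.103 eV.

0.103 eV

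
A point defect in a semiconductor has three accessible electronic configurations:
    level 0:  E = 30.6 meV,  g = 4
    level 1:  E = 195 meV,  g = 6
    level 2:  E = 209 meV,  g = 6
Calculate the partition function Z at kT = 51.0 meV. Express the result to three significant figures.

Eᵢ/kT = 0.60000, 3.8235, 4.0980.
Z = Σ gᵢe^(−Eᵢ/kT) = 4·e^(−0.60000) + 6·e^(−3.8235) + 6·e^(−4.0980) = 2.1952 + 0.13111 + 0.099635 = 2.4259.

Z = 2.43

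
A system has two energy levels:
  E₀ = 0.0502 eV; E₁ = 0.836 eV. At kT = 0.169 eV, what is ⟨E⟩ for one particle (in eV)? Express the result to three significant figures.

0.0576 eV

Eᵢ/kT = 0.29704, 4.9467.
Z = Σ e^(−Eᵢ/kT) = e^(−0.29704) + e^(−4.9467) = 0.74301 + 0.0071068 = 0.75012.
⟨E⟩ = Σ Eᵢ e^(−Eᵢ/kT) / Z = (0.0502·0.74301 + 0.836·0.0071068) / 0.75012 = 0.0576 eV.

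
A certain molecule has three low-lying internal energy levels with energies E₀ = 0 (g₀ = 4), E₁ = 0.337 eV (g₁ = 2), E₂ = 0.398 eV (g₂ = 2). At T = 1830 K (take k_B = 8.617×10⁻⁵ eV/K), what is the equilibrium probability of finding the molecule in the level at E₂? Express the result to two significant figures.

k_BT = 8.617×10⁻⁵ × 1830 K = 0.1577 eV.
Eᵢ/kT = 0, 2.137, 2.524.
Z = Σ gᵢe^(−Eᵢ/kT) = 4·e^(−0) + 2·e^(−2.137) + 2·e^(−2.524) = 4.000 + 0.2360 + 0.1603 = 4.396.
P₂ = g₂ e^(−E₂/kT) / Z = 0.1603/4.396 = 0.036.

0.036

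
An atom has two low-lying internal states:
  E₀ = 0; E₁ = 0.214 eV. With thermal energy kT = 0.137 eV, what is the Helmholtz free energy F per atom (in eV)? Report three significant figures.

-0.0261 eV

Eᵢ/kT = 0, 1.5620.
Z = Σ e^(−Eᵢ/kT) = e^(−0) + e^(−1.5620) = 1.0000 + 0.20972 = 1.2097.
F = −kT ln Z = −0.137 × ln(1.2097) = −0.137 × 0.19037 = -0.0261 eV.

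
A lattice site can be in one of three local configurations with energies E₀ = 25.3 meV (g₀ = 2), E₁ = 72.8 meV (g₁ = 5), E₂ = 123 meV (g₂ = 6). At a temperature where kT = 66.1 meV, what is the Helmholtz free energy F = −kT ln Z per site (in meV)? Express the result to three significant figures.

-91.0 meV

Eᵢ/kT = 0.38275, 1.1014, 1.8608.
Z = Σ gᵢe^(−Eᵢ/kT) = 2·e^(−0.38275) + 5·e^(−1.1014) + 6·e^(−1.8608) = 1.3640 + 1.6620 + 0.93329 = 3.9593.
F = −kT ln Z = −66.1 × ln(3.9593) = −66.1 × 1.3761 = -91.0 meV.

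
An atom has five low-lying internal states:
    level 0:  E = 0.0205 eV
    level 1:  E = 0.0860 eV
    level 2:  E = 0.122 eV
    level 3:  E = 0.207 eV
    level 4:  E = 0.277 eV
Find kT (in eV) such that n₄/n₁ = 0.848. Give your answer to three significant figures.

1.16 eV

n₄/n₁ = exp[−(E₄−E₁)/kT] = 0.848.
⇒ (E₄−E₁)/kT = ln(1/0.848) = ln(1.1792) = 0.16484.
kT = 0.1910 eV / 0.16484 = 1.16 eV.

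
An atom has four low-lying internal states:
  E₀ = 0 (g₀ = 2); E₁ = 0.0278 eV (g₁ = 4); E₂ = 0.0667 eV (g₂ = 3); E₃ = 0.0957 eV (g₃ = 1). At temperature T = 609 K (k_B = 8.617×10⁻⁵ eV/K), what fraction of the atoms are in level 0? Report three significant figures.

0.373

k_BT = 8.617×10⁻⁵ × 609 K = 0.052478 eV.
Eᵢ/kT = 0, 0.52975, 1.2710, 1.8236.
Z = Σ gᵢe^(−Eᵢ/kT) = 2·e^(−0) + 4·e^(−0.52975) + 3·e^(−1.2710) + 1·e^(−1.8236) = 2.0000 + 2.3550 + 0.84165 + 0.16144 = 5.3581.
P₀ = g₀ e^(−E₀/kT) / Z = 2.0000/5.3581 = 0.373.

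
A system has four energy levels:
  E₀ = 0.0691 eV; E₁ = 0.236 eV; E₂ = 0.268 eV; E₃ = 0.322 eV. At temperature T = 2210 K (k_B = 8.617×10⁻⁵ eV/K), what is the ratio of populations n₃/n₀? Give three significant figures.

k_BT = 8.617×10⁻⁵ × 2210 K = 0.19044 eV.
n₃/n₀ = exp[−(E₃−E₀)/kT] = exp(−(0.2529 eV)/(0.19044 eV)) = exp(-1.3280) = 0.265.

0.265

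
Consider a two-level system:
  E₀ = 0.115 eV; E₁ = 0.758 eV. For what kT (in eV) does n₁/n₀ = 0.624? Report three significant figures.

n₁/n₀ = exp[−(E₁−E₀)/kT] = 0.624.
⇒ (E₁−E₀)/kT = ln(1/0.624) = ln(1.6026) = 0.47163.
kT = 0.643 eV / 0.47163 = 1.36 eV.

1.36 eV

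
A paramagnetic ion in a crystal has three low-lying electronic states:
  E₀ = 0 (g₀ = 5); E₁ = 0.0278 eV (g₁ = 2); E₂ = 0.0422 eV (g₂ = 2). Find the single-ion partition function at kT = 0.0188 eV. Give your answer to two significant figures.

Z = 5.7

Eᵢ/kT = 0, 1.479, 2.245.
Z = Σ gᵢe^(−Eᵢ/kT) = 5·e^(−0) + 2·e^(−1.479) + 2·e^(−2.245) = 5.000 + 0.4557 + 0.2119 = 5.668.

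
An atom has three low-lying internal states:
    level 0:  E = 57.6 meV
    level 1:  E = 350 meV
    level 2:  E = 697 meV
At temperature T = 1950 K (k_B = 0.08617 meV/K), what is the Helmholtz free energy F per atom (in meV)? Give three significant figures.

27.3 meV

k_BT = 0.08617 × 1950 K = 168.03 meV.
Eᵢ/kT = 0.34280, 2.0830, 4.1481.
Z = Σ e^(−Eᵢ/kT) = e^(−0.34280) + e^(−2.0830) + e^(−4.1481) = 0.70978 + 0.12456 + 0.015794 = 0.85013.
F = −kT ln Z = −168.03 × ln(0.85013) = −168.03 × -0.16237 = 27.3 meV.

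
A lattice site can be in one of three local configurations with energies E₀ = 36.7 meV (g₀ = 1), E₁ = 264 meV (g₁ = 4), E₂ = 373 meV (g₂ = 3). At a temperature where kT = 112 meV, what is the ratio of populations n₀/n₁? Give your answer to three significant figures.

1.90

n₀/n₁ = (g₀/g₁) exp[−(E₀−E₁)/kT] = (1/4) × exp(−(-227.3 meV)/(112 meV)) = (1/4) × exp(2.0295) = 1.90.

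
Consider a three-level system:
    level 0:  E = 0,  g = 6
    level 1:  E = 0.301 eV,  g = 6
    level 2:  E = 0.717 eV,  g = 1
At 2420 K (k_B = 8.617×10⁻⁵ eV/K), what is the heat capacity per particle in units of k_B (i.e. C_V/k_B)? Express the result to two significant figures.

k_BT = 8.617×10⁻⁵ × 2420 K = 0.2085 eV.
Eᵢ/kT = 0, 1.444, 3.439.
Z = Σ gᵢe^(−Eᵢ/kT) = 6·e^(−0) + 6·e^(−1.444) + 1·e^(−3.439) = 6.000 + 1.416 + 0.03210 = 7.448.
⟨E⟩ = 0.06032 eV, ⟨E²⟩ = 0.01944 eV².
C_V/k_B = (⟨E²⟩ − ⟨E⟩²)/(kT)² = (0.01944 − 0.003639)/0.04347 = 0.36.

0.36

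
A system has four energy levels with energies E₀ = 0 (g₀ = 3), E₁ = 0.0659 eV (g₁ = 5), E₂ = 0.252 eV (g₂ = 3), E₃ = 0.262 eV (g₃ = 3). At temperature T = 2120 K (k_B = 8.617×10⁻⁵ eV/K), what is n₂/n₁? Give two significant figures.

0.22

k_BT = 8.617×10⁻⁵ × 2120 K = 0.1827 eV.
n₂/n₁ = (g₂/g₁) exp[−(E₂−E₁)/kT] = (3/5) × exp(−(0.1861 eV)/(0.1827 eV)) = (3/5) × exp(-1.019) = 0.22.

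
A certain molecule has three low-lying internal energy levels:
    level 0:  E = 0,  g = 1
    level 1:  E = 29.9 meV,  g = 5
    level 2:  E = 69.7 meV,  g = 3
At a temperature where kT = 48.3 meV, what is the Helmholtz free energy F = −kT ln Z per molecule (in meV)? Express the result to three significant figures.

Eᵢ/kT = 0, 0.61905, 1.4431.
Z = Σ gᵢe^(−Eᵢ/kT) = 1·e^(−0) + 5·e^(−0.61905) + 3·e^(−1.4431) = 1.0000 + 2.6923 + 0.70858 = 4.4009.
F = −kT ln Z = −48.3 × ln(4.4009) = −48.3 × 1.4818 = -71.6 meV.

-71.6 meV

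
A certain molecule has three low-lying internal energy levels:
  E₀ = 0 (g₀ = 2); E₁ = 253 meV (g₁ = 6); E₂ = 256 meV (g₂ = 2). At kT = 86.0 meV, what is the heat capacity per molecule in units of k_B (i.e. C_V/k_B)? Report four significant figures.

Eᵢ/kT = 0, 2.94186, 2.97674.
Z = Σ gᵢe^(−Eᵢ/kT) = 2·e^(−0) + 6·e^(−2.94186) + 2·e^(−2.97674) = 2.00000 + 0.316605 + 0.101917 = 2.41852.
⟨E⟩ = 43.9078 meV, ⟨E²⟩ = 11141.0 meV².
C_V/k_B = (⟨E²⟩ − ⟨E⟩²)/(kT)² = (11141.0 − 1927.89)/7396.00 = 1.246.

1.246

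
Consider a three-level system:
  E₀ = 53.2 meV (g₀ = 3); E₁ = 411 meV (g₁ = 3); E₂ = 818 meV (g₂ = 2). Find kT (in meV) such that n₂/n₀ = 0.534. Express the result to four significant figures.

n₂/n₀ = (g₂/g₀) exp[−(E₂−E₀)/kT] = 0.534.
⇒ (E₂−E₀)/kT = ln((2/3)/0.534) = ln(1.24844) = 0.221895.
kT = 764.8 meV / 0.221895 = 3447 meV.

3447 meV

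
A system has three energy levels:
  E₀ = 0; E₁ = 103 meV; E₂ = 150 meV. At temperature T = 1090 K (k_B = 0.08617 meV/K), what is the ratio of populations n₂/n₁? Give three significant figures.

k_BT = 0.08617 × 1090 K = 93.925 meV.
n₂/n₁ = exp[−(E₂−E₁)/kT] = exp(−(47 meV)/(93.925 meV)) = exp(-0.50040) = 0.606.

0.606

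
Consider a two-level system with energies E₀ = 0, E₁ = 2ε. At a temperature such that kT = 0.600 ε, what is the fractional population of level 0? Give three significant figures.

0.966

Eᵢ/kT = 0, 3.3333.
Z = Σ e^(−Eᵢ/kT) = e^(−0) + e^(−3.3333) = 1.0000 + 0.035675 = 1.0357.
P₀ = e^(−E₀/kT) / Z = 1.0000/1.0357 = 0.966.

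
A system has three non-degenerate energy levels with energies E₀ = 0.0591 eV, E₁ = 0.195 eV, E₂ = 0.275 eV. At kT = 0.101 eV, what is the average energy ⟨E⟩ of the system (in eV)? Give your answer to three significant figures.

Eᵢ/kT = 0.58515, 1.9307, 2.7228.
Z = Σ e^(−Eᵢ/kT) = e^(−0.58515) + e^(−1.9307) + e^(−2.7228) = 0.55702 + 0.14505 + 0.065691 = 0.76776.
⟨E⟩ = Σ Eᵢ e^(−Eᵢ/kT) / Z = (0.0591·0.55702 + 0.195·0.14505 + 0.275·0.065691) / 0.76776 = 0.103 eV.

0.103 eV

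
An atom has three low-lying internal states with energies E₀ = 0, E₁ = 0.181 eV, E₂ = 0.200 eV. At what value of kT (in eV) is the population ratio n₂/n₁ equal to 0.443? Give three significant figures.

0.0233 eV

n₂/n₁ = exp[−(E₂−E₁)/kT] = 0.443.
⇒ (E₂−E₁)/kT = ln(1/0.443) = ln(2.2573) = 0.81417.
kT = 0.019 eV / 0.81417 = 0.0233 eV.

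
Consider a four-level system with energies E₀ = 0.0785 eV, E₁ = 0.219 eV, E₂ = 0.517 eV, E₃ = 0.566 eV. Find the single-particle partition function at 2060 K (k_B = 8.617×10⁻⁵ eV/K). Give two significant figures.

Z = 1.0

k_BT = 8.617×10⁻⁵ × 2060 K = 0.1775 eV.
Eᵢ/kT = 0.4423, 1.234, 2.913, 3.189.
Z = Σ e^(−Eᵢ/kT) = e^(−0.4423) + e^(−1.234) + e^(−2.913) + e^(−3.189) = 0.6426 + 0.2911 + 0.05431 + 0.04121 = 1.029.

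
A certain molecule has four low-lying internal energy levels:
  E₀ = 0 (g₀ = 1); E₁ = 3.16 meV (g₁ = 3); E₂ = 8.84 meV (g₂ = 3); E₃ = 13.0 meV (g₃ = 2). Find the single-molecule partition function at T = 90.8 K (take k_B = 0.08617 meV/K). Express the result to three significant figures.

k_BT = 0.08617 × 90.8 K = 7.8242 meV.
Eᵢ/kT = 0, 0.40388, 1.1298, 1.6615.
Z = Σ gᵢe^(−Eᵢ/kT) = 1·e^(−0) + 3·e^(−0.40388) + 3·e^(−1.1298) + 2·e^(−1.6615) = 1.0000 + 2.0032 + 0.96929 + 0.37971 = 4.3522.

Z = 4.35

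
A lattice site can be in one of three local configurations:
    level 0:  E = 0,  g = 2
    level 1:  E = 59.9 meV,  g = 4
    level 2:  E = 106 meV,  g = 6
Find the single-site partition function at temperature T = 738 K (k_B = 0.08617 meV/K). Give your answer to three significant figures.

k_BT = 0.08617 × 738 K = 63.593 meV.
Eᵢ/kT = 0, 0.94193, 1.6669.
Z = Σ gᵢe^(−Eᵢ/kT) = 2·e^(−0) + 4·e^(−0.94193) + 6·e^(−1.6669) = 2.0000 + 1.5595 + 1.1330 = 4.6925.

Z = 4.69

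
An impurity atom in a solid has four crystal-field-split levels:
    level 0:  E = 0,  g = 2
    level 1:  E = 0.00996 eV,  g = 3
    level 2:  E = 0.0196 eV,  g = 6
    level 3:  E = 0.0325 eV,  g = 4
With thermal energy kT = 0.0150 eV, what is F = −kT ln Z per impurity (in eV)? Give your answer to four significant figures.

Eᵢ/kT = 0, 0.664000, 1.30667, 2.16667.
Z = Σ gᵢe^(−Eᵢ/kT) = 2·e^(−0) + 3·e^(−0.664000) + 6·e^(−1.30667) + 4·e^(−2.16667) = 2.00000 + 1.54436 + 1.62432 + 0.458234 = 5.62691.
F = −kT ln Z = −0.0150 × ln(5.62691) = −0.0150 × 1.72756 = -0.02591 eV.

-0.02591 eV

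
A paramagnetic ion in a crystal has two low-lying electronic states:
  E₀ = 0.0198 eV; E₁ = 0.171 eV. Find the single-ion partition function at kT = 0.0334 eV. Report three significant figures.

Z = 0.559

Eᵢ/kT = 0.59281, 5.1198.
Z = Σ e^(−Eᵢ/kT) = e^(−0.59281) + e^(−5.1198) = 0.55277 + 0.0059772 = 0.55875.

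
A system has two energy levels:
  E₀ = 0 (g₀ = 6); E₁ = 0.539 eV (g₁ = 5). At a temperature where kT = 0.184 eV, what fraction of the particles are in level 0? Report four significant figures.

0.9574

Eᵢ/kT = 0, 2.92935.
Z = Σ gᵢe^(−Eᵢ/kT) = 6·e^(−0) + 5·e^(−2.92935) = 6.00000 + 0.267159 = 6.26716.
P₀ = g₀ e^(−E₀/kT) / Z = 6.00000/6.26716 = 0.9574.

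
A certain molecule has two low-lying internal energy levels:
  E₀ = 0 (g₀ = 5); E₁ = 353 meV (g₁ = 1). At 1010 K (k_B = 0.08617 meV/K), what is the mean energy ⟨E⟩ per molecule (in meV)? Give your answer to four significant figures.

1.218 meV

k_BT = 0.08617 × 1010 K = 87.0317 meV.
Eᵢ/kT = 0, 4.05599.
Z = Σ gᵢe^(−Eᵢ/kT) = 5·e^(−0) + 1·e^(−4.05599) = 5.00000 + 0.0173183 = 5.01732.
⟨E⟩ = Σ Eᵢ gᵢe^(−Eᵢ/kT) / Z = (0·5.00000 + 353·0.0173183) / 5.01732 = 1.218 meV.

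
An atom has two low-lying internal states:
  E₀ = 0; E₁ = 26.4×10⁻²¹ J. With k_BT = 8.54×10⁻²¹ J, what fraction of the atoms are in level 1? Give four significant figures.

Eᵢ/kT = 0, 3.09133.
Z = Σ e^(−Eᵢ/kT) = e^(−0) + e^(−3.09133) = 1.00000 + 0.0454415 = 1.04544.
P₁ = e^(−E₁/kT) / Z = 0.0454415/1.04544 = 0.04347.

0.04347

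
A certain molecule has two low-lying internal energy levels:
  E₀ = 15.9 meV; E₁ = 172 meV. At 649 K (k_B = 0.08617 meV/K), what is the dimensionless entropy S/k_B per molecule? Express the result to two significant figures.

k_BT = 0.08617 × 649 K = 55.92 meV.
Eᵢ/kT = 0.2843, 3.076.
Z = Σ e^(−Eᵢ/kT) = e^(−0.2843) + e^(−3.076) = 0.7525 + 0.04614 = 0.7986.
⟨E⟩ = Σ EᵢPᵢ = 24.92 meV.
S/k_B = ln Z + ⟨E⟩/kT = ln(0.7986) + 24.92/55.92 = -0.2249 + 0.4456 = 0.22.

0.22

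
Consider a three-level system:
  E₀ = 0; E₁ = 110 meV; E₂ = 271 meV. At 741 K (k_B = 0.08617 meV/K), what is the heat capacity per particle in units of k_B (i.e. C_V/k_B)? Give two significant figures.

k_BT = 0.08617 × 741 K = 63.85 meV.
Eᵢ/kT = 0, 1.723, 4.244.
Z = Σ e^(−Eᵢ/kT) = e^(−0) + e^(−1.723) + e^(−4.244) = 1.000 + 0.1785 + 0.01435 = 1.193.
⟨E⟩ = 19.72 meV, ⟨E²⟩ = 2694 meV².
C_V/k_B = (⟨E²⟩ − ⟨E⟩²)/(kT)² = (2694 − 388.9)/4077 = 0.57.

0.57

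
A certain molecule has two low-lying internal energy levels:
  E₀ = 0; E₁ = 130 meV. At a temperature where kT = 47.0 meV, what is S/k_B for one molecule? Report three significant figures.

Eᵢ/kT = 0, 2.7660.
Z = Σ e^(−Eᵢ/kT) = e^(−0) + e^(−2.7660) = 1.0000 + 0.062913 = 1.0629.
⟨E⟩ = Σ EᵢPᵢ = 7.6947 meV.
S/k_B = ln Z + ⟨E⟩/kT = ln(1.0629) + 7.6947/47.0 = 0.061001 + 0.16372 = 0.225.

0.225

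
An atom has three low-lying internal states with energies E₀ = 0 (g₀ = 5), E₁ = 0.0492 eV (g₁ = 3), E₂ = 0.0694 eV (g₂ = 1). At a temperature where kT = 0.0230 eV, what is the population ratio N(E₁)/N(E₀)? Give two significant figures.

n₁/n₀ = (g₁/g₀) exp[−(E₁−E₀)/kT] = (3/5) × exp(−(0.0492 eV)/(0.0230 eV)) = (3/5) × exp(-2.139) = 0.071.

0.071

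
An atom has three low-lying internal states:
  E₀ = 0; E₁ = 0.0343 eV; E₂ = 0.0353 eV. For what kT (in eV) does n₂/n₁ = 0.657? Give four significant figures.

0.002381 eV

n₂/n₁ = exp[−(E₂−E₁)/kT] = 0.657.
⇒ (E₂−E₁)/kT = ln(1/0.657) = ln(1.52207) = 0.420071.
kT = 0.0010 eV / 0.420071 = 0.002381 eV.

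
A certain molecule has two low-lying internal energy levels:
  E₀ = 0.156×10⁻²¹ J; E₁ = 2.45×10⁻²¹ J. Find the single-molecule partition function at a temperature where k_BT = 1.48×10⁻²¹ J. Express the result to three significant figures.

Eᵢ/kT = 0.10541, 1.6554.
Z = Σ e^(−Eᵢ/kT) = e^(−0.10541) + e^(−1.6554) = 0.89996 + 0.19102 = 1.0910.

Z = 1.09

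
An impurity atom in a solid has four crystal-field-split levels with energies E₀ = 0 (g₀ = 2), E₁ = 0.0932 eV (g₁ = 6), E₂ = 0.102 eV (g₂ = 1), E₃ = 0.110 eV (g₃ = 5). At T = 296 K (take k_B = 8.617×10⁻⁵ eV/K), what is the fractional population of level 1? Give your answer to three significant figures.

k_BT = 8.617×10⁻⁵ × 296 K = 0.025506 eV.
Eᵢ/kT = 0, 3.6540, 3.9991, 4.3127.
Z = Σ gᵢe^(−Eᵢ/kT) = 2·e^(−0) + 6·e^(−3.6540) + 1·e^(−3.9991) + 5·e^(−4.3127) = 2.0000 + 0.15532 + 0.018332 + 0.066987 = 2.2406.
P₁ = g₁ e^(−E₁/kT) / Z = 0.15532/2.2406 = 0.0693.

0.0693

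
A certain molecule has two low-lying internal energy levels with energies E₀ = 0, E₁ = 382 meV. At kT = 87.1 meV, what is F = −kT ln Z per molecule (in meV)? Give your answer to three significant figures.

-1.08 meV

Eᵢ/kT = 0, 4.3858.
Z = Σ e^(−Eᵢ/kT) = e^(−0) + e^(−4.3858) = 1.0000 + 0.012453 = 1.0125.
F = −kT ln Z = −87.1 × ln(1.0125) = −87.1 × 0.012423 = -1.08 meV.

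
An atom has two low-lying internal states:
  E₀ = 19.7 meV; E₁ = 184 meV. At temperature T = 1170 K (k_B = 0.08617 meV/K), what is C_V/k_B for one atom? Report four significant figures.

0.3639

k_BT = 0.08617 × 1170 K = 100.819 meV.
Eᵢ/kT = 0.195400, 1.82505.
Z = Σ e^(−Eᵢ/kT) = e^(−0.195400) + e^(−1.82505) = 0.822506 + 0.161210 = 0.983716.
⟨E⟩ = 46.6253 meV, ⟨E²⟩ = 5872.76 meV².
C_V/k_B = (⟨E²⟩ − ⟨E⟩²)/(kT)² = (5872.76 − 2173.92)/10164.5 = 0.3639.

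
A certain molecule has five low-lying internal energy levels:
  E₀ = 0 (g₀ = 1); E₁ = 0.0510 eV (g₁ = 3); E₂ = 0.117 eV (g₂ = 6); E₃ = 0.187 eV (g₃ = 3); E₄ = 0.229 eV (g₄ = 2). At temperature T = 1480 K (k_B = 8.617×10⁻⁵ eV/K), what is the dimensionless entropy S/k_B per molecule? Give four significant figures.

2.579

k_BT = 8.617×10⁻⁵ × 1480 K = 0.127532 eV.
Eᵢ/kT = 0, 0.399900, 0.917417, 1.46630, 1.79563.
Z = Σ gᵢe^(−Eᵢ/kT) = 1·e^(−0) + 3·e^(−0.399900) + 6·e^(−0.917417) + 3·e^(−1.46630) + 2·e^(−1.79563) = 1.00000 + 2.01116 + 2.39730 + 0.692333 + 0.332046 = 6.43284.
⟨E⟩ = Σ EᵢPᵢ = 0.0914927 eV.
S/k_B = ln Z + ⟨E⟩/kT = ln(6.43284) + 0.0914927/0.127532 = 1.86142 + 0.717410 = 2.579.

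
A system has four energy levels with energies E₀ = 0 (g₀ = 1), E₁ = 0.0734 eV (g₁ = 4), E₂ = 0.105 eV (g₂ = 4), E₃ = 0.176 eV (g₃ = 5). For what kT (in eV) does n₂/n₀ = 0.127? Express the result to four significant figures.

n₂/n₀ = (g₂/g₀) exp[−(E₂−E₀)/kT] = 0.127.
⇒ (E₂−E₀)/kT = ln((4/1)/0.127) = ln(31.4961) = 3.44986.
kT = 0.105 eV / 3.44986 = 0.03044 eV.

0.03044 eV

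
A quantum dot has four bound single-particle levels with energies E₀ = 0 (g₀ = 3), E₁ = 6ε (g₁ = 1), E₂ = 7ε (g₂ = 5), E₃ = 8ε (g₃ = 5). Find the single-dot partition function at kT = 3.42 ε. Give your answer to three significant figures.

Z = 4.30

Eᵢ/kT = 0, 1.7544, 2.0468, 2.3392.
Z = Σ gᵢe^(−Eᵢ/kT) = 3·e^(−0) + 1·e^(−1.7544) + 5·e^(−2.0468) + 5·e^(−2.3392) = 3.0000 + 0.17301 + 0.64574 + 0.48202 = 4.3008.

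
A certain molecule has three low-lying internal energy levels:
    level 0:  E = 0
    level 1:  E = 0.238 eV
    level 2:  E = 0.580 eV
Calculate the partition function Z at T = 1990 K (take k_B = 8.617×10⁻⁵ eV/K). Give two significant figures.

k_BT = 8.617×10⁻⁵ × 1990 K = 0.1715 eV.
Eᵢ/kT = 0, 1.388, 3.382.
Z = Σ e^(−Eᵢ/kT) = e^(−0) + e^(−1.388) + e^(−3.382) = 1.000 + 0.2496 + 0.03398 = 1.284.

Z = 1.3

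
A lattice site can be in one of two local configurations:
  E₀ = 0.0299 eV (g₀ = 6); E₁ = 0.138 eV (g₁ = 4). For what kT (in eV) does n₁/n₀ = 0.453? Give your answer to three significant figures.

n₁/n₀ = (g₁/g₀) exp[−(E₁−E₀)/kT] = 0.453.
⇒ (E₁−E₀)/kT = ln((4/6)/0.453) = ln(1.4717) = 0.38642.
kT = 0.1081 eV / 0.38642 = 0.280 eV.

0.280 eV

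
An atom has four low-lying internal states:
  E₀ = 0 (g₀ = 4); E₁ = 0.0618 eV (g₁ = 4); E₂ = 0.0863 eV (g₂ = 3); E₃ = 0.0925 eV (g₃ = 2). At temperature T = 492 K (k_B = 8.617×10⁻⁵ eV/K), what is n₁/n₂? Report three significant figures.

k_BT = 8.617×10⁻⁵ × 492 K = 0.042396 eV.
n₁/n₂ = (g₁/g₂) exp[−(E₁−E₂)/kT] = (4/3) × exp(−(-0.0245 eV)/(0.042396 eV)) = (4/3) × exp(0.57788) = 2.38.

2.38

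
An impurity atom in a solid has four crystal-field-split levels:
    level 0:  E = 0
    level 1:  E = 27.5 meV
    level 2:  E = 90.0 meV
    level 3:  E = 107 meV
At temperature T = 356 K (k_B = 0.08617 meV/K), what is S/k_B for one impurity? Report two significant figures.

0.82

k_BT = 0.08617 × 356 K = 30.68 meV.
Eᵢ/kT = 0, 0.8963, 2.934, 3.488.
Z = Σ e^(−Eᵢ/kT) = e^(−0) + e^(−0.8963) + e^(−2.934) + e^(−3.488) = 1.000 + 0.4081 + 0.05318 + 0.03056 = 1.492.
⟨E⟩ = Σ EᵢPᵢ = 12.92 meV.
S/k_B = ln Z + ⟨E⟩/kT = ln(1.492) + 12.92/30.68 = 0.4001 + 0.4211 = 0.82.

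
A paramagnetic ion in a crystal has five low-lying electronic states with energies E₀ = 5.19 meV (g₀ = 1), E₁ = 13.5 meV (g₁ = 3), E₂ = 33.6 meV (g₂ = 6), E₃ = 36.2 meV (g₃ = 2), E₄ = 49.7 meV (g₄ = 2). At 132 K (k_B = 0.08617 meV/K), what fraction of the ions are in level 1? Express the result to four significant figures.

k_BT = 0.08617 × 132 K = 11.3744 meV.
Eᵢ/kT = 0.456288, 1.18688, 2.95400, 3.18259, 4.36946.
Z = Σ gᵢe^(−Eᵢ/kT) = 1·e^(−0.456288) + 3·e^(−1.18688) + 6·e^(−2.95400) + 2·e^(−3.18259) + 2·e^(−4.36946) = 0.633631 + 0.915516 + 0.312785 + 0.0829562 + 0.0253161 = 1.97020.
P₁ = g₁ e^(−E₁/kT) / Z = 0.915516/1.97020 = 0.4647.

0.4647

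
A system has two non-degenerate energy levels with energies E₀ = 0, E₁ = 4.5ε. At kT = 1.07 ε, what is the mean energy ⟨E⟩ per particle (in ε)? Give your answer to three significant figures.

0.0661 ε

Eᵢ/kT = 0, 4.2056.
Z = Σ e^(−Eᵢ/kT) = e^(−0) + e^(−4.2056) = 1.0000 + 0.014912 = 1.0149.
⟨E⟩ = Σ Eᵢ e^(−Eᵢ/kT) / Z = (0·1.0000 + 4.5·0.014912) / 1.0149 = 0.0661 ε.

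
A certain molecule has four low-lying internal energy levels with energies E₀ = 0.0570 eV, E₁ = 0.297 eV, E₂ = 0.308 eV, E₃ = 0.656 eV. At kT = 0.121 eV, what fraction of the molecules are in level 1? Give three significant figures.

0.108

Eᵢ/kT = 0.47107, 2.4545, 2.5455, 5.4215.
Z = Σ e^(−Eᵢ/kT) = e^(−0.47107) + e^(−2.4545) + e^(−2.5455) + e^(−5.4215) = 0.62433 + 0.085906 + 0.078434 + 0.0044205 = 0.79309.
P₁ = e^(−E₁/kT) / Z = 0.085906/0.79309 = 0.108.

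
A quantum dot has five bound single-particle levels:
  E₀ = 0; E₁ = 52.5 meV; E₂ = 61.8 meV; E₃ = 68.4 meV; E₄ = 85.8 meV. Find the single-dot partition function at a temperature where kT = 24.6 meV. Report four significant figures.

Eᵢ/kT = 0, 2.13415, 2.51220, 2.78049, 3.48780.
Z = Σ e^(−Eᵢ/kT) = e^(−0) + e^(−2.13415) + e^(−2.51220) + e^(−2.78049) + e^(−3.48780) = 1.00000 + 0.118345 + 0.0810896 + 0.0620081 + 0.0305680 = 1.29201.

Z = 1.292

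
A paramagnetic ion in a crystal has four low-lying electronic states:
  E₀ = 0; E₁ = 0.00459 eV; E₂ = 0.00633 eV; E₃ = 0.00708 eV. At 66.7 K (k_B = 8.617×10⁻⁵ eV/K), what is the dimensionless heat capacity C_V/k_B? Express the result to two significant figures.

0.27

k_BT = 8.617×10⁻⁵ × 66.7 K = 0.005748 eV.
Eᵢ/kT = 0, 0.7985, 1.101, 1.232.
Z = Σ e^(−Eᵢ/kT) = e^(−0) + e^(−0.7985) + e^(−1.101) + e^(−1.232) = 1.000 + 0.4500 + 0.3325 + 0.2917 = 2.074.
⟨E⟩ = 0.003006 eV, ⟨E²⟩ = 0.00001805 eV².
C_V/k_B = (⟨E²⟩ − ⟨E⟩²)/(kT)² = (0.00001805 − 0.000009036)/0.00003304 = 0.27.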